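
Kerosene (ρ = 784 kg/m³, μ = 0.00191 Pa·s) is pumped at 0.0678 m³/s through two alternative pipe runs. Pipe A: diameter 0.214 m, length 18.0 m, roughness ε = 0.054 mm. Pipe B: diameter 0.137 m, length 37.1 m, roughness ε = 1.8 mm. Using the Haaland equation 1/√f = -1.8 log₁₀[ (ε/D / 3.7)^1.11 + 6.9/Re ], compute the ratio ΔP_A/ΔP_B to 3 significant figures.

Pipe A: V = Q/A = 0.0678/0.03597 = 1.885 m/s; Re = 1.656e+05; ε/D = 0.000252; Haaland → f = 0.01763; ΔP_A = f(L/D)(ρV²/2) = 2065 Pa.
Pipe B: V = Q/A = 0.0678/0.01474 = 4.599 m/s; Re = 2.586e+05; ε/D = 0.0131; Haaland → f = 0.04193; ΔP_B = f(L/D)(ρV²/2) = 9.416e+04 Pa.
ΔP_A/ΔP_B = 2065/9.416e+04 = 0.0219.

ΔP_A/ΔP_B ≈ 0.0219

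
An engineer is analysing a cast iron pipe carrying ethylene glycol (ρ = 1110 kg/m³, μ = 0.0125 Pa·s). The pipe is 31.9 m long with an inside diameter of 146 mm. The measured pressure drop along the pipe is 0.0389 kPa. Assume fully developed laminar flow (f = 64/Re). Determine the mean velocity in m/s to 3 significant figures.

For laminar flow, f = 64/Re with Re = ρVD/μ, so Darcy-Weisbach reduces to ΔP = 32μLV/D². Solving for V: V = ΔP·D²/(32μL) = 38.9·(0.146)²/(32·0.0125·31.9) = 0.06498 m/s.
Check: Re = ρVD/μ = 1110·0.06498·0.146/0.0125 = 842.5 < 2300, so the laminar assumption holds.

V ≈ 0.0650 m/s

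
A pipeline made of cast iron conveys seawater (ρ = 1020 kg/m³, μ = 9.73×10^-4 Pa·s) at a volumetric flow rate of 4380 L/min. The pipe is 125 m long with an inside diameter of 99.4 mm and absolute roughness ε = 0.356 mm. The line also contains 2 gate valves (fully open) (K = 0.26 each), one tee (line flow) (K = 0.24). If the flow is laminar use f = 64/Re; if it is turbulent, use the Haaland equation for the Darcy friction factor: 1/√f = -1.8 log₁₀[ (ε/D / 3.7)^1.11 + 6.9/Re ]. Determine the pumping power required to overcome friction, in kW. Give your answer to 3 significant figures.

P ≈ 117 kW

Q = 4380 L/min = 4380/60000 = 0.073 m³/s.
Cross-sectional area A = πD²/4 = π(0.0994)²/4 = 0.00776 m²; mean velocity V = Q/A = 0.073/0.00776 = 9.407 m/s.
Reynolds number Re = ρVD/μ = 1020 · 9.407 · 0.0994 / 0.000973 = 9.802e+05.
Re > 4000 → turbulent. Relative roughness ε/D = 0.000356/0.0994 = 0.00358. Haaland: 1/√f = -1.8 log₁₀[(0.00358/3.7)^1.11 + 6.9/9.802e+05] = -1.8 log₁₀[0.000451 + 7.04e-06] = 6.01, so f = 0.02768.
Total minor-loss coefficient ΣK = 2·0.26 + 1·0.24 = 0.76.
ΔP = [f·L/D + ΣK]·(ρV²/2) = [0.02768·125/0.0994 + 0.76]·(1020·9.407²/2) = [34.81 + 0.76]·4.513e+04 = 1.606e+06 Pa.
Pumping power P = QΔP = 0.073·1.606e+06 = 117200 W = 117 kW.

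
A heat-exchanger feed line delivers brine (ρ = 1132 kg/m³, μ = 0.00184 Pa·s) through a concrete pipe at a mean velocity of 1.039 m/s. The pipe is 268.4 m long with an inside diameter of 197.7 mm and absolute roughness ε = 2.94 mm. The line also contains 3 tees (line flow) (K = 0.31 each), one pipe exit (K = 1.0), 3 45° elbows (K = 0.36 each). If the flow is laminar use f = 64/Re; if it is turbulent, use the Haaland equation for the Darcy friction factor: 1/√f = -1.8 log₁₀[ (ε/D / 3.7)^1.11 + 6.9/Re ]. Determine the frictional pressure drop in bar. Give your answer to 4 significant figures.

ΔP ≈ 0.3833 bar

Reynolds number Re = ρVD/μ = 1132 · 1.039 · 0.1977 / 0.00184 = 1.264e+05.
Re > 4000 → turbulent. Relative roughness ε/D = 0.00294/0.1977 = 0.0149. Haaland: 1/√f = -1.8 log₁₀[(0.0149/3.7)^1.11 + 6.9/1.264e+05] = -1.8 log₁₀[0.00219 + 5.46e-05] = 4.768, so f = 0.04399.
Total minor-loss coefficient ΣK = 3·0.31 + 1·1 + 3·0.36 = 3.01.
ΔP = [f·L/D + ΣK]·(ρV²/2) = [0.04399·268.4/0.1977 + 3.01]·(1132·1.039²/2) = [59.73 + 3.01]·611 = 3.833e+04 Pa.
ΔP = 3.833e+04 Pa = 0.3833 bar.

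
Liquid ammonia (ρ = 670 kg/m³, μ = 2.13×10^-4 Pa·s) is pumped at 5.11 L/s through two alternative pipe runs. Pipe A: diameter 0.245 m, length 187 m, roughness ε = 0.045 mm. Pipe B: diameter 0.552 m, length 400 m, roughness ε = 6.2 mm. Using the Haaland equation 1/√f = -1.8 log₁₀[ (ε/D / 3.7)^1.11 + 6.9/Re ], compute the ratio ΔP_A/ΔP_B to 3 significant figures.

Pipe A: V = Q/A = 0.00511/0.04714 = 0.1084 m/s; Re = 8.353e+04; ε/D = 0.000184; Haaland → f = 0.01926; ΔP_A = f(L/D)(ρV²/2) = 57.86 Pa.
Pipe B: V = Q/A = 0.00511/0.2393 = 0.02135 m/s; Re = 3.708e+04; ε/D = 0.0112; Haaland → f = 0.0409; ΔP_B = f(L/D)(ρV²/2) = 4.527 Pa.
ΔP_A/ΔP_B = 57.86/4.527 = 12.8.

ΔP_A/ΔP_B ≈ 12.8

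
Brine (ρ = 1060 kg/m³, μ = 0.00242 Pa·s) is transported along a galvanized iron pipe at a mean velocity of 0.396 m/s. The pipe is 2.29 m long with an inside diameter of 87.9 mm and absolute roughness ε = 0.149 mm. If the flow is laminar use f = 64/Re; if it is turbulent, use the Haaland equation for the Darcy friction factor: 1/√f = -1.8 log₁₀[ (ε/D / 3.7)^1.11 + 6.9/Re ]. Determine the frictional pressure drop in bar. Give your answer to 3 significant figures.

Reynolds number Re = ρVD/μ = 1060 · 0.396 · 0.0879 / 0.00242 = 1.525e+04.
Re > 4000 → turbulent. Relative roughness ε/D = 0.000149/0.0879 = 0.0017. Haaland: 1/√f = -1.8 log₁₀[(0.0017/3.7)^1.11 + 6.9/1.525e+04] = -1.8 log₁₀[0.000197 + 0.000453] = 5.738, so f = 0.03038.
Darcy-Weisbach: ΔP = f(L/D)(ρV²/2) = 0.03038·(2.29/0.0879)·(1060·0.396²/2) = 0.03038·26.05·83.11 = 65.77 Pa.
ΔP = 65.77 Pa = 6.58×10^-4 bar.

ΔP ≈ 6.58×10^-4 bar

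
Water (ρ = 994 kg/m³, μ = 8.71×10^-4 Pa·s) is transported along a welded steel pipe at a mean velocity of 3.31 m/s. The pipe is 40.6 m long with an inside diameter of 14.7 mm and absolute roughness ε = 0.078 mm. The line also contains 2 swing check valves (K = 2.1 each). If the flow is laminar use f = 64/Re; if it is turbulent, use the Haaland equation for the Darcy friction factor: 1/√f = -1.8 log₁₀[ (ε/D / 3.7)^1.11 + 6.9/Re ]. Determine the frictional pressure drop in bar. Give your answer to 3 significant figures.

ΔP ≈ 5.11 bar

Reynolds number Re = ρVD/μ = 994 · 3.31 · 0.0147 / 0.000871 = 5.553e+04.
Re > 4000 → turbulent. Relative roughness ε/D = 7.8e-05/0.0147 = 0.00531. Haaland: 1/√f = -1.8 log₁₀[(0.00531/3.7)^1.11 + 6.9/5.553e+04] = -1.8 log₁₀[0.000698 + 0.000124] = 5.553, so f = 0.03243.
Total minor-loss coefficient ΣK = 2·2.1 = 4.2.
ΔP = [f·L/D + ΣK]·(ρV²/2) = [0.03243·40.6/0.0147 + 4.2]·(994·3.31²/2) = [89.57 + 4.2]·5445 = 5.106e+05 Pa.
ΔP = 5.106e+05 Pa = 5.11 bar.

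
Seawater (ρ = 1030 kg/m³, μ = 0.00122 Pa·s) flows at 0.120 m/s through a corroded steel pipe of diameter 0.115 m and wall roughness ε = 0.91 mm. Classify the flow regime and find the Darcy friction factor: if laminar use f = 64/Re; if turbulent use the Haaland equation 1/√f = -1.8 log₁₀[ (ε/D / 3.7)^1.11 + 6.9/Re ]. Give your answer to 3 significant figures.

Re = ρVD/μ = 1030·0.12·0.115/0.00122 = 1.165e+04.
Re > 4000 → turbulent. ε/D = 0.00091/0.115 = 0.00791; Haaland: 1/√f = -1.8 log₁₀[0.00109 + 0.000592] = 4.995, so f = 0.04009.

f ≈ 0.0401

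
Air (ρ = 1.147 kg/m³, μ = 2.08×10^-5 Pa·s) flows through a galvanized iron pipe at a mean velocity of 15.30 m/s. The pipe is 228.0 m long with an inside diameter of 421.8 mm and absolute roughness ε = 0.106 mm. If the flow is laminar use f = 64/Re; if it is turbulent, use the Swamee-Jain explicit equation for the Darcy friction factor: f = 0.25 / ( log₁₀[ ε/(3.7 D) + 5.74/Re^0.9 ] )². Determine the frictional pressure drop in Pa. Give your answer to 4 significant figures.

Reynolds number Re = ρVD/μ = 1.147 · 15.3 · 0.4218 / 2.08e-05 = 3.559e+05.
Re > 4000 → turbulent. Relative roughness ε/D = 0.000106/0.4218 = 0.000251. Swamee-Jain: f = 0.25/(log₁₀[0.000251/3.7 + 5.74/3.559e+05^0.9])² = 0.25/(log₁₀[6.79e-05 + 5.79e-05])² = 0.25/(-3.9)² = 0.01643.
Darcy-Weisbach: ΔP = f(L/D)(ρV²/2) = 0.01643·(228/0.4218)·(1.147·15.3²/2) = 0.01643·540.5·134.3 = 1193 Pa.

ΔP ≈ 1193 Pa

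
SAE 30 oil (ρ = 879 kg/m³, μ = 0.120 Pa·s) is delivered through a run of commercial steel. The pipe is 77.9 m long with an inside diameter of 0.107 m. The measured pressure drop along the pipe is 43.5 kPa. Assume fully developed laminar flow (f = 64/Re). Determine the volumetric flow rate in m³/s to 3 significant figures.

Q ≈ 0.0150 m³/s

For laminar flow, f = 64/Re with Re = ρVD/μ, so Darcy-Weisbach reduces to ΔP = 32μLV/D². Solving for V: V = ΔP·D²/(32μL) = 4.35e+04·(0.107)²/(32·0.12·77.9) = 1.665 m/s.
Check: Re = ρVD/μ = 879·1.665·0.107/0.12 = 1305 < 2300, so the laminar assumption holds.
Q = V·A = 1.665·(π/4·0.107²) = 0.01497 m³/s = 0.0150 m³/s.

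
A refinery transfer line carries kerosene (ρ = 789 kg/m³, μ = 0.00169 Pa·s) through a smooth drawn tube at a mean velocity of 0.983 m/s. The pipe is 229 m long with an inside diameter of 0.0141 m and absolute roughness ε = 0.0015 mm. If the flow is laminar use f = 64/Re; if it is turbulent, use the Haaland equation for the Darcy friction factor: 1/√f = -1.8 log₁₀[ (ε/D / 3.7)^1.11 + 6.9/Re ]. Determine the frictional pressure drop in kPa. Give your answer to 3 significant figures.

Reynolds number Re = ρVD/μ = 789 · 0.983 · 0.0141 / 0.00169 = 6471.
Re > 4000 → turbulent. Relative roughness ε/D = 1.5e-06/0.0141 = 0.000106. Haaland: 1/√f = -1.8 log₁₀[(0.000106/3.7)^1.11 + 6.9/6471] = -1.8 log₁₀[9.1e-06 + 0.00107] = 5.343, so f = 0.03503.
Darcy-Weisbach: ΔP = f(L/D)(ρV²/2) = 0.03503·(229/0.0141)·(789·0.983²/2) = 0.03503·1.624e+04·381.2 = 2.169e+05 Pa.
ΔP = 2.169e+05 Pa = 217 kPa.

ΔP ≈ 217 kPa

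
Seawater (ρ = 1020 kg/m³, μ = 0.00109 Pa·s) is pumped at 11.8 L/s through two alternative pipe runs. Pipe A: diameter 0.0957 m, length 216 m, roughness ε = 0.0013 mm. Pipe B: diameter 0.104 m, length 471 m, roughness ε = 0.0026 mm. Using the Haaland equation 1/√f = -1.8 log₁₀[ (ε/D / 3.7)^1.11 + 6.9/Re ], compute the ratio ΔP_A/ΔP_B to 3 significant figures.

Pipe A: V = Q/A = 0.0118/0.007193 = 1.64 m/s; Re = 1.469e+05; ε/D = 1.36e-05; Haaland → f = 0.01654; ΔP_A = f(L/D)(ρV²/2) = 5.124e+04 Pa.
Pipe B: V = Q/A = 0.0118/0.008495 = 1.389 m/s; Re = 1.352e+05; ε/D = 2.5e-05; Haaland → f = 0.01687; ΔP_B = f(L/D)(ρV²/2) = 7.52e+04 Pa.
ΔP_A/ΔP_B = 5.124e+04/7.52e+04 = 0.681.

ΔP_A/ΔP_B ≈ 0.681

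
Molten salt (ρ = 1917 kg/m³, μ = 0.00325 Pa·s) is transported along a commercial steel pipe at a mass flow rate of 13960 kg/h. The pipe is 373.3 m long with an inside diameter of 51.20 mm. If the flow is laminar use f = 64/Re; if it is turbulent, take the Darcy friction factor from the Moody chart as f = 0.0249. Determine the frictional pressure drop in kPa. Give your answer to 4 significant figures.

ΔP ≈ 168.0 kPa

ṁ = 13960 kg/h = 13960/3600 = 3.878 kg/s.
A = πD²/4 = π(0.0512)²/4 = 0.002059 m²; mean velocity V = ṁ/(ρA) = 3.878/(1917 · 0.002059) = 0.9825 m/s.
Reynolds number Re = ρVD/μ = 1917 · 0.9825 · 0.0512 / 0.00325 = 2.967e+04.
Re > 4000 → turbulent; use the Moody-chart value f = 0.0249.
Darcy-Weisbach: ΔP = f(L/D)(ρV²/2) = 0.0249·(373.3/0.0512)·(1917·0.9825²/2) = 0.0249·7291·925.2 = 1.68e+05 Pa.
ΔP = 1.68e+05 Pa = 168.0 kPa.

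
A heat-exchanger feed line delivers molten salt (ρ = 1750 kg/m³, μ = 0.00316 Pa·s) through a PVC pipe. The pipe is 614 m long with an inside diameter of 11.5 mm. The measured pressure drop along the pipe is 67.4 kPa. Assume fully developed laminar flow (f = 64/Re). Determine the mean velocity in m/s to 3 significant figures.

For laminar flow, f = 64/Re with Re = ρVD/μ, so Darcy-Weisbach reduces to ΔP = 32μLV/D². Solving for V: V = ΔP·D²/(32μL) = 6.74e+04·(0.0115)²/(32·0.00316·614) = 0.1436 m/s.
Check: Re = ρVD/μ = 1750·0.1436·0.0115/0.00316 = 914.3 < 2300, so the laminar assumption holds.

V ≈ 0.144 m/s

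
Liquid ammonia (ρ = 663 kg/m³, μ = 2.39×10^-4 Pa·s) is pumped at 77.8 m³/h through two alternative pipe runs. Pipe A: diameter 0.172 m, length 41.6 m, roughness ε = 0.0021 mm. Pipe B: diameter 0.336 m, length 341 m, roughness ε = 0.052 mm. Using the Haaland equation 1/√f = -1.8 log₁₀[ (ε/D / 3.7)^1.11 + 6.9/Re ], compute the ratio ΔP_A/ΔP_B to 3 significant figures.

ΔP_A/ΔP_B ≈ 2.87

Pipe A: V = Q/A = 0.02161/0.02324 = 0.9301 m/s; Re = 4.438e+05; ε/D = 1.22e-05; Haaland → f = 0.01347; ΔP_A = f(L/D)(ρV²/2) = 934.6 Pa.
Pipe B: V = Q/A = 0.02161/0.08867 = 0.2437 m/s; Re = 2.272e+05; ε/D = 0.000155; Haaland → f = 0.01627; ΔP_B = f(L/D)(ρV²/2) = 325.3 Pa.
ΔP_A/ΔP_B = 934.6/325.3 = 2.87.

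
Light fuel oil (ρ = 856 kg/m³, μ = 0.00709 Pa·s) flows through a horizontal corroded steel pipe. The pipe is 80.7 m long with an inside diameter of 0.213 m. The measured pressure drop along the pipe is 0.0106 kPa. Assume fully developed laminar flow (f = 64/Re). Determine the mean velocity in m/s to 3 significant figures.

For laminar flow, f = 64/Re with Re = ρVD/μ, so Darcy-Weisbach reduces to ΔP = 32μLV/D². Solving for V: V = ΔP·D²/(32μL) = 10.6·(0.213)²/(32·0.00709·80.7) = 0.02627 m/s.
Check: Re = ρVD/μ = 856·0.02627·0.213/0.00709 = 675.5 < 2300, so the laminar assumption holds.

V ≈ 0.0263 m/s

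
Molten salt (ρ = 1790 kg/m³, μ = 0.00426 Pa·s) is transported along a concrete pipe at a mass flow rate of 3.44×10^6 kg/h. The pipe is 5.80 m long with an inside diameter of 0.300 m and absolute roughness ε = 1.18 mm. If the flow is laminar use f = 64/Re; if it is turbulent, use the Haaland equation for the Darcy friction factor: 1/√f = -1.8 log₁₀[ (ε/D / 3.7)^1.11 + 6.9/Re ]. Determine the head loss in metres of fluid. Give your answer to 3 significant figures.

h_f ≈ 1.60 m

ṁ = 3.44×10^6 kg/h = 3.44×10^6/3600 = 955.6 kg/s.
A = πD²/4 = π(0.3)²/4 = 0.07069 m²; mean velocity V = ṁ/(ρA) = 955.6/(1790 · 0.07069) = 7.552 m/s.
Reynolds number Re = ρVD/μ = 1790 · 7.552 · 0.3 / 0.00426 = 9.52e+05.
Re > 4000 → turbulent. Relative roughness ε/D = 0.00118/0.3 = 0.00393. Haaland: 1/√f = -1.8 log₁₀[(0.00393/3.7)^1.11 + 6.9/9.52e+05] = -1.8 log₁₀[0.000501 + 7.25e-06] = 5.93, so f = 0.02844.
Darcy-Weisbach: ΔP = f(L/D)(ρV²/2) = 0.02844·(5.8/0.3)·(1790·7.552²/2) = 0.02844·19.33·5.105e+04 = 2.807e+04 Pa.
Head loss h_f = ΔP/(ρg) = 2.807e+04/(1790·9.81) = 1.60 m.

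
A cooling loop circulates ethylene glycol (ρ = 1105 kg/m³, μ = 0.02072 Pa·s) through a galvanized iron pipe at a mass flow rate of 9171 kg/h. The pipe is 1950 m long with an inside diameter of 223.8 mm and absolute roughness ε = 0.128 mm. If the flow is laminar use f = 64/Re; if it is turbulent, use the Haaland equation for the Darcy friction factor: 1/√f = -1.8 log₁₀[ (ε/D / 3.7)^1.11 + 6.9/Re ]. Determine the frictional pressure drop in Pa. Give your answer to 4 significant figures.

ΔP ≈ 1513 Pa

ṁ = 9171 kg/h = 9171/3600 = 2.547 kg/s.
A = πD²/4 = π(0.2238)²/4 = 0.03934 m²; mean velocity V = ṁ/(ρA) = 2.547/(1105 · 0.03934) = 0.05861 m/s.
Reynolds number Re = ρVD/μ = 1105 · 0.05861 · 0.2238 / 0.0207 = 699.5.
Re < 2300 → laminar flow, so f = 64/Re = 64/699.5 = 0.0915 (the turbulent correlation is not needed).
Darcy-Weisbach: ΔP = f(L/D)(ρV²/2) = 0.0915·(1950/0.2238)·(1105·0.05861²/2) = 0.0915·8713·1.898 = 1513 Pa.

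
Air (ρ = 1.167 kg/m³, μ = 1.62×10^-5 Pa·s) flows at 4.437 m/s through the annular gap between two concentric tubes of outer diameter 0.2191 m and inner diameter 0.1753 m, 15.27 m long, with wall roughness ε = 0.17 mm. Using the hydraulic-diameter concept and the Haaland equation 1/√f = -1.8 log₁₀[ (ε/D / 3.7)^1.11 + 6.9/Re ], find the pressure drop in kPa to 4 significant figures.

Hydraulic diameter D_h = 4A/P = D_o - D_i = 0.2191 - 0.1753 = 0.0438 m.
Re = ρVD_h/μ = 1.167·4.437·0.0438/1.62e-05 = 1.4e+04.
ε/D_h = 0.00017/0.0438 = 0.00388; Haaland gives 1/√f = -1.8 log₁₀[0.000493+0.000493] = 5.411, so f = 0.03416.
ΔP = f(L/D_h)(ρV²/2) = 0.03416·15.27/0.0438·11.49 = 136.8 Pa.
ΔP = 0.1368 kPa.

ΔP ≈ 0.1368 kPa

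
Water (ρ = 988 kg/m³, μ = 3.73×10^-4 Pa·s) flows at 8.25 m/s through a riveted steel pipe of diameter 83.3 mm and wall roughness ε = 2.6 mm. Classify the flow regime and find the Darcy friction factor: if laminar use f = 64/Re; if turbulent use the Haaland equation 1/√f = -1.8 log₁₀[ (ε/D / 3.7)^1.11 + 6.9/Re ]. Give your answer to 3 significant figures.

f ≈ 0.0583

Re = ρVD/μ = 988·8.25·0.0833/0.000373 = 1.82e+06.
Re > 4000 → turbulent. ε/D = 0.0026/0.0833 = 0.0312; Haaland: 1/√f = -1.8 log₁₀[0.00499 + 3.79e-06] = 4.143, so f = 0.05826.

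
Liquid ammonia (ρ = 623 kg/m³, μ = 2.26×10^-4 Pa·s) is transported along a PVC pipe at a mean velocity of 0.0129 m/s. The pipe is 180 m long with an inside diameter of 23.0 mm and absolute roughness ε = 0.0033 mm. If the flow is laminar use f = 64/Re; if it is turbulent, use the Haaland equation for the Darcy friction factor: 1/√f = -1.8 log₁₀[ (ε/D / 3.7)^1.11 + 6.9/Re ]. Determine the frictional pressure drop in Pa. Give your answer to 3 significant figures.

ΔP ≈ 31.7 Pa

Reynolds number Re = ρVD/μ = 623 · 0.0129 · 0.023 / 0.000226 = 817.9.
Re < 2300 → laminar flow, so f = 64/Re = 64/817.9 = 0.07825 (the turbulent correlation is not needed).
Darcy-Weisbach: ΔP = f(L/D)(ρV²/2) = 0.07825·(180/0.023)·(623·0.0129²/2) = 0.07825·7826·0.05184 = 31.74 Pa.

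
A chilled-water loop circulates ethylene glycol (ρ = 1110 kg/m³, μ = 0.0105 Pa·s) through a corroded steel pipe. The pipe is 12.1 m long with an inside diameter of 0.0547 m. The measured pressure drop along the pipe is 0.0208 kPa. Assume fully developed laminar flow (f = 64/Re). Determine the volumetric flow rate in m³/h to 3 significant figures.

For laminar flow, f = 64/Re with Re = ρVD/μ, so Darcy-Weisbach reduces to ΔP = 32μLV/D². Solving for V: V = ΔP·D²/(32μL) = 20.8·(0.0547)²/(32·0.0105·12.1) = 0.01531 m/s.
Check: Re = ρVD/μ = 1110·0.01531·0.0547/0.0105 = 88.52 < 2300, so the laminar assumption holds.
Q = V·A = 0.01531·(π/4·0.0547²) = 3.597e-05 m³/s = 0.130 m³/h.

Q ≈ 0.130 m³/h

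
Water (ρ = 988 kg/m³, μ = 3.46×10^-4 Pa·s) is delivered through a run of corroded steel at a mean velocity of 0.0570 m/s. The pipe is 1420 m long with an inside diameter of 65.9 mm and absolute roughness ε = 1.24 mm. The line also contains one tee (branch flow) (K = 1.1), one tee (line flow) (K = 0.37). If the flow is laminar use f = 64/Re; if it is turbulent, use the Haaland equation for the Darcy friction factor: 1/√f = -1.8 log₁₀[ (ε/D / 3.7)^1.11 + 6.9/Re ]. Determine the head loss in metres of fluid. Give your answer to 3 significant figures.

Reynolds number Re = ρVD/μ = 988 · 0.057 · 0.0659 / 0.000346 = 1.073e+04.
Re > 4000 → turbulent. Relative roughness ε/D = 0.00124/0.0659 = 0.0188. Haaland: 1/√f = -1.8 log₁₀[(0.0188/3.7)^1.11 + 6.9/1.073e+04] = -1.8 log₁₀[0.00284 + 0.000643] = 4.423, so f = 0.05111.
Total minor-loss coefficient ΣK = 1·1.1 + 1·0.37 = 1.47.
ΔP = [f·L/D + ΣK]·(ρV²/2) = [0.05111·1420/0.0659 + 1.47]·(988·0.057²/2) = [1101 + 1.47]·1.605 = 1770 Pa.
Head loss h_f = ΔP/(ρg) = 1770/(988·9.81) = 0.183 m.

h_f ≈ 0.183 m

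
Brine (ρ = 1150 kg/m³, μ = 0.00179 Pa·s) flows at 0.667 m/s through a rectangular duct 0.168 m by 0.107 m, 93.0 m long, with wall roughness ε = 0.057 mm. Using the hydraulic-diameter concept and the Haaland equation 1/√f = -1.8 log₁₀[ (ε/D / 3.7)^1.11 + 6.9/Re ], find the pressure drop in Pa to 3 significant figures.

Hydraulic diameter D_h = 4A/P = 4·(0.168·0.107)/(2·(0.168+0.107)) = 0.0719/0.55 = 0.1307 m.
Re = ρVD_h/μ = 1150·0.667·0.1307/0.00179 = 5.602e+04.
ε/D_h = 5.7e-05/0.1307 = 0.000436; Haaland gives 1/√f = -1.8 log₁₀[4.36e-05+0.000123] = 6.8, so f = 0.02162.
ΔP = f(L/D_h)(ρV²/2) = 0.02162·93/0.1307·255.8 = 3935 Pa.

ΔP ≈ 3940 Pa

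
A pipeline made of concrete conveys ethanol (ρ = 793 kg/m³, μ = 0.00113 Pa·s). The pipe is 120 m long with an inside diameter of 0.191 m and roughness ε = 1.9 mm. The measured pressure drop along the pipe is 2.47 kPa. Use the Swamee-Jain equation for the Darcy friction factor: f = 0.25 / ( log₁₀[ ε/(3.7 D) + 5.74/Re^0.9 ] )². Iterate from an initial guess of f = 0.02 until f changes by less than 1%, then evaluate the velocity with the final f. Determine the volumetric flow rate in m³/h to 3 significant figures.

Q ≈ 52.0 m³/h

Rearranging Darcy-Weisbach: V = √(2·ΔP·D/(f·L·ρ)). With ε/D = 0.0019/0.191 = 0.00995, iterate starting from f = 0.02:
  f = 0.02 → V = √(2·2470·0.191/(0.02·120·793)) = 0.7041 m/s; Re = ρVD/μ = 9.438e+04; f → 0.03873
  f = 0.03873 → V = 0.506 m/s; Re = 6.782e+04; f → 0.03903
Converged (Δf/f < 1%). With the final f = 0.03903: V = √(2·2470·0.191/(0.03903·120·793)) = 0.504 m/s.
Q = V·A = 0.504·(π/4·0.191²) = 0.01444 m³/s = 52.0 m³/h.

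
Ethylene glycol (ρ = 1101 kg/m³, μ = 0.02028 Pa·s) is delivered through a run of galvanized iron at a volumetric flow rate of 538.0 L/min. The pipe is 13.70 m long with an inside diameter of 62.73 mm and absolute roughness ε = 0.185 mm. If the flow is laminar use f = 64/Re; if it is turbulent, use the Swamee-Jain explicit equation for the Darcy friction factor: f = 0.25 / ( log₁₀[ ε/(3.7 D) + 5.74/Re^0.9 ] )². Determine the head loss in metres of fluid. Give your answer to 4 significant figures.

h_f ≈ 3.343 m

Q = 538.0 L/min = 538.0/60000 = 0.008967 m³/s.
Cross-sectional area A = πD²/4 = π(0.06273)²/4 = 0.003091 m²; mean velocity V = Q/A = 0.008967/0.003091 = 2.901 m/s.
Reynolds number Re = ρVD/μ = 1101 · 2.901 · 0.06273 / 0.0203 = 9881.
Re > 4000 → turbulent. Relative roughness ε/D = 0.000185/0.06273 = 0.00295. Swamee-Jain: f = 0.25/(log₁₀[0.00295/3.7 + 5.74/9881^0.9])² = 0.25/(log₁₀[0.000797 + 0.00146])² = 0.25/(-2.647)² = 0.03568.
Darcy-Weisbach: ΔP = f(L/D)(ρV²/2) = 0.03568·(13.7/0.06273)·(1101·2.901²/2) = 0.03568·218.4·4634 = 3.611e+04 Pa.
Head loss h_f = ΔP/(ρg) = 3.611e+04/(1101·9.81) = 3.343 m.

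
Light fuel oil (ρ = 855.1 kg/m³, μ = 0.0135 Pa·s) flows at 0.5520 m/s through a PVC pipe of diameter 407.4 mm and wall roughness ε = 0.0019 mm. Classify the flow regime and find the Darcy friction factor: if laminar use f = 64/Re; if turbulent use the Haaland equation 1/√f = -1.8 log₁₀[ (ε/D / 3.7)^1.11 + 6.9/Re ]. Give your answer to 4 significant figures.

f ≈ 0.02809

Re = ρVD/μ = 855.1·0.552·0.4074/0.0135 = 1.424e+04.
Re > 4000 → turbulent. ε/D = 1.9e-06/0.4074 = 4.66e-06; Haaland: 1/√f = -1.8 log₁₀[2.83e-07 + 0.000484] = 5.966, so f = 0.02809.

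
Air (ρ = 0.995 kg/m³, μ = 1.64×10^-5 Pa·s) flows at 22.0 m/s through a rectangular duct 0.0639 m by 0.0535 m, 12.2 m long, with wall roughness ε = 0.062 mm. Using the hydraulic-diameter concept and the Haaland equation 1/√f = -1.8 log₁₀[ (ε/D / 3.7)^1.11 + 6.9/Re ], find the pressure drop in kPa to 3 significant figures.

ΔP ≈ 1.15 kPa

Hydraulic diameter D_h = 4A/P = 4·(0.0639·0.0535)/(2·(0.0639+0.0535)) = 0.01367/0.2348 = 0.05824 m.
Re = ρVD_h/μ = 0.995·22·0.05824/1.64e-05 = 7.774e+04.
ε/D_h = 6.2e-05/0.05824 = 0.00106; Haaland gives 1/√f = -1.8 log₁₀[0.000117+8.88e-05] = 6.635, so f = 0.02272.
ΔP = f(L/D_h)(ρV²/2) = 0.02272·12.2/0.05824·240.8 = 1146 Pa.
ΔP = 1.15 kPa.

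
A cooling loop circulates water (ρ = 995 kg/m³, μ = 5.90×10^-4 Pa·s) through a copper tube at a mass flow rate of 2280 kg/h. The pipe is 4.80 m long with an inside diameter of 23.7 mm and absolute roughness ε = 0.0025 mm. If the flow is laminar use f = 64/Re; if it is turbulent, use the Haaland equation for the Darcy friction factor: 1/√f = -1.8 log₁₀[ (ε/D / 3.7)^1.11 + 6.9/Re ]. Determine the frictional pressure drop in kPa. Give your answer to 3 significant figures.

ṁ = 2280 kg/h = 2280/3600 = 0.6333 kg/s.
A = πD²/4 = π(0.0237)²/4 = 0.0004412 m²; mean velocity V = ṁ/(ρA) = 0.6333/(995 · 0.0004412) = 1.443 m/s.
Reynolds number Re = ρVD/μ = 995 · 1.443 · 0.0237 / 0.00059 = 5.767e+04.
Re > 4000 → turbulent. Relative roughness ε/D = 2.5e-06/0.0237 = 0.000105. Haaland: 1/√f = -1.8 log₁₀[(0.000105/3.7)^1.11 + 6.9/5.767e+04] = -1.8 log₁₀[9.02e-06 + 0.00012] = 7.003, so f = 0.02039.
Darcy-Weisbach: ΔP = f(L/D)(ρV²/2) = 0.02039·(4.8/0.0237)·(995·1.443²/2) = 0.02039·202.5·1036 = 4277 Pa.
ΔP = 4277 Pa = 4.28 kPa.

ΔP ≈ 4.28 kPa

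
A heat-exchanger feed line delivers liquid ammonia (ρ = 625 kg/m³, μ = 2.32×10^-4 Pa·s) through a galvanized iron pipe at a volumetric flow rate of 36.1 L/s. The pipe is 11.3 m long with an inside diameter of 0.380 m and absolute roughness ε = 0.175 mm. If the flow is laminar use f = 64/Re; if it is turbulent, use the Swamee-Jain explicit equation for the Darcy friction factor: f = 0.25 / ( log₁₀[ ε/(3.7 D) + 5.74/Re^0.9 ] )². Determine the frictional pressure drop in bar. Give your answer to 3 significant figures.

ΔP ≈ 1.69×10^-4 bar

Q = 36.1 L/s = 36.1/1000 = 0.0361 m³/s.
Cross-sectional area A = πD²/4 = π(0.38)²/4 = 0.1134 m²; mean velocity V = Q/A = 0.0361/0.1134 = 0.3183 m/s.
Reynolds number Re = ρVD/μ = 625 · 0.3183 · 0.38 / 0.000232 = 3.259e+05.
Re > 4000 → turbulent. Relative roughness ε/D = 0.000175/0.38 = 0.000461. Swamee-Jain: f = 0.25/(log₁₀[0.000461/3.7 + 5.74/3.259e+05^0.9])² = 0.25/(log₁₀[0.000124 + 6.27e-05])² = 0.25/(-3.728)² = 0.01799.
Darcy-Weisbach: ΔP = f(L/D)(ρV²/2) = 0.01799·(11.3/0.38)·(625·0.3183²/2) = 0.01799·29.74·31.66 = 16.94 Pa.
ΔP = 16.94 Pa = 1.69×10^-4 bar.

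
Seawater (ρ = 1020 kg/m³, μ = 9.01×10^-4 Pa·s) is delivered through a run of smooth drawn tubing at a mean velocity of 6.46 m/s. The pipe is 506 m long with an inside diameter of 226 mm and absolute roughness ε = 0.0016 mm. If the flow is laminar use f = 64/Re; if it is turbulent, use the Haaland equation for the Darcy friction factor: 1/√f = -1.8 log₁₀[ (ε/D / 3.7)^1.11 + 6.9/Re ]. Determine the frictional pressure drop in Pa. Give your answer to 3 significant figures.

Reynolds number Re = ρVD/μ = 1020 · 6.46 · 0.226 / 0.000901 = 1.653e+06.
Re > 4000 → turbulent. Relative roughness ε/D = 1.6e-06/0.226 = 7.08e-06. Haaland: 1/√f = -1.8 log₁₀[(7.08e-06/3.7)^1.11 + 6.9/1.653e+06] = -1.8 log₁₀[4.5e-07 + 4.17e-06] = 9.603, so f = 0.01084.
Darcy-Weisbach: ΔP = f(L/D)(ρV²/2) = 0.01084·(506/0.226)·(1020·6.46²/2) = 0.01084·2239·2.128e+04 = 5.167e+05 Pa.

ΔP ≈ 517000 Pa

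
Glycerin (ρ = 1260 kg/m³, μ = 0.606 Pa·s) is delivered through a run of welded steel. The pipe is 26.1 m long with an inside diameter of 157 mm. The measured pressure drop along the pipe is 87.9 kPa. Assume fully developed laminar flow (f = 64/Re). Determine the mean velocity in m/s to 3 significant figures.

For laminar flow, f = 64/Re with Re = ρVD/μ, so Darcy-Weisbach reduces to ΔP = 32μLV/D². Solving for V: V = ΔP·D²/(32μL) = 8.79e+04·(0.157)²/(32·0.606·26.1) = 4.281 m/s.
Check: Re = ρVD/μ = 1260·4.281·0.157/0.606 = 1397 < 2300, so the laminar assumption holds.

V ≈ 4.28 m/s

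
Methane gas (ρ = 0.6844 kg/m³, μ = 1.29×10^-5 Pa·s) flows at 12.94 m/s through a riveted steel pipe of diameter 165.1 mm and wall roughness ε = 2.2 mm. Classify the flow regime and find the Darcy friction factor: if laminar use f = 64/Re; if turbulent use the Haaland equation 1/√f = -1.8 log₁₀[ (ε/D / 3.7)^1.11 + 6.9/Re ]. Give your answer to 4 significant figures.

Re = ρVD/μ = 0.6844·12.94·0.1651/1.29e-05 = 1.133e+05.
Re > 4000 → turbulent. ε/D = 0.0022/0.1651 = 0.0133; Haaland: 1/√f = -1.8 log₁₀[0.00194 + 6.09e-05] = 4.858, so f = 0.04237.

f ≈ 0.04237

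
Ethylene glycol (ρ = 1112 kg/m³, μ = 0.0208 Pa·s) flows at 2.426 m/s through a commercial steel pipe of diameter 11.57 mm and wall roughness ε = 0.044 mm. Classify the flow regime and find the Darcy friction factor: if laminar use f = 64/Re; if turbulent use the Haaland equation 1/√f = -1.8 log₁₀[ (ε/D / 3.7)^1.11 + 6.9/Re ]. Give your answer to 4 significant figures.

f ≈ 0.04265

Re = ρVD/μ = 1112·2.426·0.01157/0.0208 = 1501.
Re < 2300 → laminar, so f = 64/Re = 0.04265 (roughness is irrelevant in laminar flow).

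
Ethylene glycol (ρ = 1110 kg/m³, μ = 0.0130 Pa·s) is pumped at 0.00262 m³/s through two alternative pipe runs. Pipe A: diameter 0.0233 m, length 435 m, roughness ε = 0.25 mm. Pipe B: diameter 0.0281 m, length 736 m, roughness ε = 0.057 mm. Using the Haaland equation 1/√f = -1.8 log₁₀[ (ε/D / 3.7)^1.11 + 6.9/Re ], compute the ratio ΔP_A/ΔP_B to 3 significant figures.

Pipe A: V = Q/A = 0.00262/0.0004264 = 6.145 m/s; Re = 1.222e+04; ε/D = 0.0107; Haaland → f = 0.04297; ΔP_A = f(L/D)(ρV²/2) = 1.681e+07 Pa.
Pipe B: V = Q/A = 0.00262/0.0006202 = 4.225 m/s; Re = 1.014e+04; ε/D = 0.00203; Haaland → f = 0.03349; ΔP_B = f(L/D)(ρV²/2) = 8.689e+06 Pa.
ΔP_A/ΔP_B = 1.681e+07/8.689e+06 = 1.93.

ΔP_A/ΔP_B ≈ 1.93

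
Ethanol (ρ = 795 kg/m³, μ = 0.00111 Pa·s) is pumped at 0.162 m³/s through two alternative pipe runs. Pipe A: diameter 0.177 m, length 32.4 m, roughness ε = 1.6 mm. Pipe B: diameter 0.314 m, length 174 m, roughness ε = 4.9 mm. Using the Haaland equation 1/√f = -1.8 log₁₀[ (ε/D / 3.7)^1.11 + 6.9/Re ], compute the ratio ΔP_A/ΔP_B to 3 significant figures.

Pipe A: V = Q/A = 0.162/0.02461 = 6.584 m/s; Re = 8.346e+05; ε/D = 0.00904; Haaland → f = 0.03679; ΔP_A = f(L/D)(ρV²/2) = 1.16e+05 Pa.
Pipe B: V = Q/A = 0.162/0.07744 = 2.092 m/s; Re = 4.705e+05; ε/D = 0.0156; Haaland → f = 0.04451; ΔP_B = f(L/D)(ρV²/2) = 4.29e+04 Pa.
ΔP_A/ΔP_B = 1.16e+05/4.29e+04 = 2.70.

ΔP_A/ΔP_B ≈ 2.70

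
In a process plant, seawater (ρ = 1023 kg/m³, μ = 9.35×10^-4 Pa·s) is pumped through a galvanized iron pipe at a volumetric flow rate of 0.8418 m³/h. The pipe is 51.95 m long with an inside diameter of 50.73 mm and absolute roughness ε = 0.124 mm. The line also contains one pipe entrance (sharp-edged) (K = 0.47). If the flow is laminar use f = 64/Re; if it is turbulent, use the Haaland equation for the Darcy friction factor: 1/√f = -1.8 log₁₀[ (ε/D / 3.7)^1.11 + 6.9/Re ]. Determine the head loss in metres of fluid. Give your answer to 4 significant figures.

h_f ≈ 0.02662 m

Q = 0.8418 m³/h = 0.8418/3600 = 0.0002338 m³/s.
Cross-sectional area A = πD²/4 = π(0.05073)²/4 = 0.002021 m²; mean velocity V = Q/A = 0.0002338/0.002021 = 0.1157 m/s.
Reynolds number Re = ρVD/μ = 1023 · 0.1157 · 0.05073 / 0.000935 = 6421.
Re > 4000 → turbulent. Relative roughness ε/D = 0.000124/0.05073 = 0.00244. Haaland: 1/√f = -1.8 log₁₀[(0.00244/3.7)^1.11 + 6.9/6421] = -1.8 log₁₀[0.000295 + 0.00107] = 5.154, so f = 0.03764.
Total minor-loss coefficient ΣK = 1·0.47 = 0.47.
ΔP = [f·L/D + ΣK]·(ρV²/2) = [0.03764·51.95/0.05073 + 0.47]·(1023·0.1157²/2) = [38.55 + 0.47]·6.846 = 267.1 Pa.
Head loss h_f = ΔP/(ρg) = 267.1/(1023·9.81) = 0.02662 m.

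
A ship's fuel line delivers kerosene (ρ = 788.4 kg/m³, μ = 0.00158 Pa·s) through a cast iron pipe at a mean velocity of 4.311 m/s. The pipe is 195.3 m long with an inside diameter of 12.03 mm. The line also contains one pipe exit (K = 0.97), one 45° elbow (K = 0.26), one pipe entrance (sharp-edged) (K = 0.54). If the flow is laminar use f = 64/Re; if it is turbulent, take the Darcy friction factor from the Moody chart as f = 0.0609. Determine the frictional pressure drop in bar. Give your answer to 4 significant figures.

Reynolds number Re = ρVD/μ = 788.4 · 4.311 · 0.01203 / 0.00158 = 2.588e+04.
Re > 4000 → turbulent; use the Moody-chart value f = 0.0609.
Total minor-loss coefficient ΣK = 1·0.97 + 1·0.26 + 1·0.54 = 1.77.
ΔP = [f·L/D + ΣK]·(ρV²/2) = [0.0609·195.3/0.01203 + 1.77]·(788.4·4.311²/2) = [988.7 + 1.77]·7326 = 7.256e+06 Pa.
ΔP = 7.256e+06 Pa = 72.56 bar.

ΔP ≈ 72.56 bar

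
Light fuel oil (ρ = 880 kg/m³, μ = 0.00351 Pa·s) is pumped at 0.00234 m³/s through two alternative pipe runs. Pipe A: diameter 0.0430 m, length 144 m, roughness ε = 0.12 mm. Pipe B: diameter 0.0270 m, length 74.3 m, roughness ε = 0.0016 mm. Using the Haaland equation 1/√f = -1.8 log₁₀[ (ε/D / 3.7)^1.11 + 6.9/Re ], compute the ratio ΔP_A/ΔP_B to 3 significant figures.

ΔP_A/ΔP_B ≈ 0.249

Pipe A: V = Q/A = 0.00234/0.001452 = 1.611 m/s; Re = 1.737e+04; ε/D = 0.00279; Haaland → f = 0.03148; ΔP_A = f(L/D)(ρV²/2) = 1.204e+05 Pa.
Pipe B: V = Q/A = 0.00234/0.0005726 = 4.087 m/s; Re = 2.767e+04; ε/D = 5.93e-05; Haaland → f = 0.02388; ΔP_B = f(L/D)(ρV²/2) = 4.83e+05 Pa.
ΔP_A/ΔP_B = 1.204e+05/4.83e+05 = 0.249.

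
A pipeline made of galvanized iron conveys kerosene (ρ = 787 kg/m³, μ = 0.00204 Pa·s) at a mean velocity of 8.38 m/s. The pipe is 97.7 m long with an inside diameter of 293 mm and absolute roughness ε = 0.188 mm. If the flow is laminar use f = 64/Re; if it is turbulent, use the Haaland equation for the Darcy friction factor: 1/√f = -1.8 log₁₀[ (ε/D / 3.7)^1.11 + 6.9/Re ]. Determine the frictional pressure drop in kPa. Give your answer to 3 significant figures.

Reynolds number Re = ρVD/μ = 787 · 8.38 · 0.293 / 0.00204 = 9.472e+05.
Re > 4000 → turbulent. Relative roughness ε/D = 0.000188/0.293 = 0.000642. Haaland: 1/√f = -1.8 log₁₀[(0.000642/3.7)^1.11 + 6.9/9.472e+05] = -1.8 log₁₀[6.69e-05 + 7.28e-06] = 7.433, so f = 0.0181.
Darcy-Weisbach: ΔP = f(L/D)(ρV²/2) = 0.0181·(97.7/0.293)·(787·8.38²/2) = 0.0181·333.4·2.763e+04 = 1.668e+05 Pa.
ΔP = 1.668e+05 Pa = 167 kPa.

ΔP ≈ 167 kPa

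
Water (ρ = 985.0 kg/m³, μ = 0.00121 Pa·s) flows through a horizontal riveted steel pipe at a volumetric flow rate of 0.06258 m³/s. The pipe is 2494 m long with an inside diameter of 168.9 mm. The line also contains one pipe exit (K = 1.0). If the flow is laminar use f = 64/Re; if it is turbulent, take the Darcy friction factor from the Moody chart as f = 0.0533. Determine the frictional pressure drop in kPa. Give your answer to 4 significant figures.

ΔP ≈ 3028 kPa

Cross-sectional area A = πD²/4 = π(0.1689)²/4 = 0.02241 m²; mean velocity V = Q/A = 0.06258/0.02241 = 2.793 m/s.
Reynolds number Re = ρVD/μ = 985 · 2.793 · 0.1689 / 0.00121 = 3.84e+05.
Re > 4000 → turbulent; use the Moody-chart value f = 0.0533.
Total minor-loss coefficient ΣK = 1·1 = 1.
ΔP = [f·L/D + ΣK]·(ρV²/2) = [0.0533·2494/0.1689 + 1]·(985·2.793²/2) = [787 + 1]·3842 = 3.028e+06 Pa.
ΔP = 3.028e+06 Pa = 3028 kPa.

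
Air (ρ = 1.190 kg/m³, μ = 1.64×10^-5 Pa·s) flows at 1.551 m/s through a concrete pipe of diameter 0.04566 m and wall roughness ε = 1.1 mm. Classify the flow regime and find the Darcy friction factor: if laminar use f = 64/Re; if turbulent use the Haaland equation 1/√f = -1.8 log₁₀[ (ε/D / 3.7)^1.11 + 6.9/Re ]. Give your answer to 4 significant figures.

f ≈ 0.05867

Re = ρVD/μ = 1.19·1.551·0.04566/1.64e-05 = 5139.
Re > 4000 → turbulent. ε/D = 0.0011/0.04566 = 0.0241; Haaland: 1/√f = -1.8 log₁₀[0.00374 + 0.00134] = 4.129, so f = 0.05867.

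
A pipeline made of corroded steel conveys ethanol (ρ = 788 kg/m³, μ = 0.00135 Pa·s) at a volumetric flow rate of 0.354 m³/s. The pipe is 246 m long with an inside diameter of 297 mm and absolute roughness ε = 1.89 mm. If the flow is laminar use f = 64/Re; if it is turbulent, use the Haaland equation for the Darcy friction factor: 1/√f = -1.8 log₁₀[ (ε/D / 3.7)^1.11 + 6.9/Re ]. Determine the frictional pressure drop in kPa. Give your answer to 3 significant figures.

ΔP ≈ 280 kPa

Cross-sectional area A = πD²/4 = π(0.297)²/4 = 0.06928 m²; mean velocity V = Q/A = 0.354/0.06928 = 5.11 m/s.
Reynolds number Re = ρVD/μ = 788 · 5.11 · 0.297 / 0.00135 = 8.858e+05.
Re > 4000 → turbulent. Relative roughness ε/D = 0.00189/0.297 = 0.00636. Haaland: 1/√f = -1.8 log₁₀[(0.00636/3.7)^1.11 + 6.9/8.858e+05] = -1.8 log₁₀[0.000854 + 7.79e-06] = 5.516, so f = 0.03286.
Darcy-Weisbach: ΔP = f(L/D)(ρV²/2) = 0.03286·(246/0.297)·(788·5.11²/2) = 0.03286·828.3·1.029e+04 = 2.8e+05 Pa.
ΔP = 2.8e+05 Pa = 280 kPa.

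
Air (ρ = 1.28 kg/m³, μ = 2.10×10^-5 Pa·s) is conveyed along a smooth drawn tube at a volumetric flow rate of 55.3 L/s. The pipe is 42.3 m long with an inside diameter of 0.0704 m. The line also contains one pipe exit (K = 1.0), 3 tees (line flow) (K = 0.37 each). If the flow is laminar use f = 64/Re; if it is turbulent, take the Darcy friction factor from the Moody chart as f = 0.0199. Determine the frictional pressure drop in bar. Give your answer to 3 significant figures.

ΔP ≈ 0.0182 bar

Q = 55.3 L/s = 55.3/1000 = 0.0553 m³/s.
Cross-sectional area A = πD²/4 = π(0.0704)²/4 = 0.003893 m²; mean velocity V = Q/A = 0.0553/0.003893 = 14.21 m/s.
Reynolds number Re = ρVD/μ = 1.28 · 14.21 · 0.0704 / 2.1e-05 = 6.096e+04.
Re > 4000 → turbulent; use the Moody-chart value f = 0.0199.
Total minor-loss coefficient ΣK = 1·1 + 3·0.37 = 2.11.
ΔP = [f·L/D + ΣK]·(ρV²/2) = [0.0199·42.3/0.0704 + 2.11]·(1.28·14.21²/2) = [11.96 + 2.11]·129.2 = 1817 Pa.
ΔP = 1817 Pa = 0.0182 bar.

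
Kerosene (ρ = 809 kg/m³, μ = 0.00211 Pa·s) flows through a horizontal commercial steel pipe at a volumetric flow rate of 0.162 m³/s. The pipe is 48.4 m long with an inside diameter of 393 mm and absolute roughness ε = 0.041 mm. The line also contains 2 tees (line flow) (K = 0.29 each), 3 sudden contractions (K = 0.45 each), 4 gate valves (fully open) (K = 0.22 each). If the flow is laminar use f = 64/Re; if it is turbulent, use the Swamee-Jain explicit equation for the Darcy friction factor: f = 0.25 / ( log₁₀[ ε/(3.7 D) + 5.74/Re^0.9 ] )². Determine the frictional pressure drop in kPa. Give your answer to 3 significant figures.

Cross-sectional area A = πD²/4 = π(0.393)²/4 = 0.1213 m²; mean velocity V = Q/A = 0.162/0.1213 = 1.335 m/s.
Reynolds number Re = ρVD/μ = 809 · 1.335 · 0.393 / 0.00211 = 2.012e+05.
Re > 4000 → turbulent. Relative roughness ε/D = 4.1e-05/0.393 = 0.000104. Swamee-Jain: f = 0.25/(log₁₀[0.000104/3.7 + 5.74/2.012e+05^0.9])² = 0.25/(log₁₀[2.82e-05 + 9.67e-05])² = 0.25/(-3.903)² = 0.01641.
Total minor-loss coefficient ΣK = 2·0.29 + 3·0.45 + 4·0.22 = 2.81.
ΔP = [f·L/D + ΣK]·(ρV²/2) = [0.01641·48.4/0.393 + 2.81]·(809·1.335²/2) = [2.021 + 2.81]·721.4 = 3485 Pa.
ΔP = 3485 Pa = 3.49 kPa.

ΔP ≈ 3.49 kPa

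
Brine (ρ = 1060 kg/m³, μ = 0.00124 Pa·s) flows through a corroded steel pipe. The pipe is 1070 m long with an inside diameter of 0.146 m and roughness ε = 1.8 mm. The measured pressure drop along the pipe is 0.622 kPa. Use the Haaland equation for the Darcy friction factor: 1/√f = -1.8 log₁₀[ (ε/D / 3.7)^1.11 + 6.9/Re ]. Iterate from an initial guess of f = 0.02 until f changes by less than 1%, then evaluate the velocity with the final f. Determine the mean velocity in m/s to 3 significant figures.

Rearranging Darcy-Weisbach: V = √(2·ΔP·D/(f·L·ρ)). With ε/D = 0.0018/0.146 = 0.0123, iterate starting from f = 0.02:
  f = 0.02 → V = √(2·622·0.146/(0.02·1070·1060)) = 0.08948 m/s; Re = ρVD/μ = 1.117e+04; f → 0.04495
  f = 0.04495 → V = 0.05969 m/s; Re = 7449; f → 0.04681
  f = 0.04681 → V = 0.05849 m/s; Re = 7300; f → 0.04692
Converged (Δf/f < 1%). With the final f = 0.04692: V = √(2·622·0.146/(0.04692·1070·1060)) = 0.05842 m/s.

V ≈ 0.0584 m/s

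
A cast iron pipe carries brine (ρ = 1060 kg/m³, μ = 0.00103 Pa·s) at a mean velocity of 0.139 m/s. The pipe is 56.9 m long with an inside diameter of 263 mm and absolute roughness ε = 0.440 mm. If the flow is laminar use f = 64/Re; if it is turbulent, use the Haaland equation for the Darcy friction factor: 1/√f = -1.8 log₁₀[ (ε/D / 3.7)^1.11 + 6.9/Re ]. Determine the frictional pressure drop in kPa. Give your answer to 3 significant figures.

ΔP ≈ 0.0583 kPa

Reynolds number Re = ρVD/μ = 1060 · 0.139 · 0.263 / 0.00103 = 3.762e+04.
Re > 4000 → turbulent. Relative roughness ε/D = 0.00044/0.263 = 0.00167. Haaland: 1/√f = -1.8 log₁₀[(0.00167/3.7)^1.11 + 6.9/3.762e+04] = -1.8 log₁₀[0.000194 + 0.000183] = 6.162, so f = 0.02634.
Darcy-Weisbach: ΔP = f(L/D)(ρV²/2) = 0.02634·(56.9/0.263)·(1060·0.139²/2) = 0.02634·216.3·10.24 = 58.34 Pa.
ΔP = 58.34 Pa = 0.0583 kPa.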